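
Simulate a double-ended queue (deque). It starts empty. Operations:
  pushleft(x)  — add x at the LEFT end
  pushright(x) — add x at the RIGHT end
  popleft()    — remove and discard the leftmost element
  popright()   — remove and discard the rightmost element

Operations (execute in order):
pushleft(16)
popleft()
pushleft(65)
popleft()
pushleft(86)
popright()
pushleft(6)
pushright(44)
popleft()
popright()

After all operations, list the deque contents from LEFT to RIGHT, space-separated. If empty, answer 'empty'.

pushleft(16): [16]
popleft(): []
pushleft(65): [65]
popleft(): []
pushleft(86): [86]
popright(): []
pushleft(6): [6]
pushright(44): [6, 44]
popleft(): [44]
popright(): []

Answer: empty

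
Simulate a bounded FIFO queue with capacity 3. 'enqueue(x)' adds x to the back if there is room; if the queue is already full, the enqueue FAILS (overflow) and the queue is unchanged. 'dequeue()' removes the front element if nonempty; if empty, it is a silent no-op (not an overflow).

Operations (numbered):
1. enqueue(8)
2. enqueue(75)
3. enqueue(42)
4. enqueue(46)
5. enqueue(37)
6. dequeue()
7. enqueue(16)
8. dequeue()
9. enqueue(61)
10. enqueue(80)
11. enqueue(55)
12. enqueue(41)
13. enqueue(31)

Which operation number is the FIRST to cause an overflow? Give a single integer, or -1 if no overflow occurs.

Answer: 4

Derivation:
1. enqueue(8): size=1
2. enqueue(75): size=2
3. enqueue(42): size=3
4. enqueue(46): size=3=cap → OVERFLOW (fail)
5. enqueue(37): size=3=cap → OVERFLOW (fail)
6. dequeue(): size=2
7. enqueue(16): size=3
8. dequeue(): size=2
9. enqueue(61): size=3
10. enqueue(80): size=3=cap → OVERFLOW (fail)
11. enqueue(55): size=3=cap → OVERFLOW (fail)
12. enqueue(41): size=3=cap → OVERFLOW (fail)
13. enqueue(31): size=3=cap → OVERFLOW (fail)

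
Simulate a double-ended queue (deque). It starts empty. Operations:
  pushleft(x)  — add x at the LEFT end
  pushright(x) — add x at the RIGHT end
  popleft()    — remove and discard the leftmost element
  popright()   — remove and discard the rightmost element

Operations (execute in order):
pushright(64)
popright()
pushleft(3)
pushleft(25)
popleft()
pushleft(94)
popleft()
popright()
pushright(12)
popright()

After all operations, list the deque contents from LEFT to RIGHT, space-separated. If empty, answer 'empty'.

Answer: empty

Derivation:
pushright(64): [64]
popright(): []
pushleft(3): [3]
pushleft(25): [25, 3]
popleft(): [3]
pushleft(94): [94, 3]
popleft(): [3]
popright(): []
pushright(12): [12]
popright(): []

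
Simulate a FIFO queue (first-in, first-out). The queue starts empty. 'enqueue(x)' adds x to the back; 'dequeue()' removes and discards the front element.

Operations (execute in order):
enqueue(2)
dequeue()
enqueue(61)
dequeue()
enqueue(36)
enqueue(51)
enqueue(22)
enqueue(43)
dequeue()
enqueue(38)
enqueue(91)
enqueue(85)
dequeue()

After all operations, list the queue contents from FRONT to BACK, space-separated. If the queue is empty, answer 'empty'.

enqueue(2): [2]
dequeue(): []
enqueue(61): [61]
dequeue(): []
enqueue(36): [36]
enqueue(51): [36, 51]
enqueue(22): [36, 51, 22]
enqueue(43): [36, 51, 22, 43]
dequeue(): [51, 22, 43]
enqueue(38): [51, 22, 43, 38]
enqueue(91): [51, 22, 43, 38, 91]
enqueue(85): [51, 22, 43, 38, 91, 85]
dequeue(): [22, 43, 38, 91, 85]

Answer: 22 43 38 91 85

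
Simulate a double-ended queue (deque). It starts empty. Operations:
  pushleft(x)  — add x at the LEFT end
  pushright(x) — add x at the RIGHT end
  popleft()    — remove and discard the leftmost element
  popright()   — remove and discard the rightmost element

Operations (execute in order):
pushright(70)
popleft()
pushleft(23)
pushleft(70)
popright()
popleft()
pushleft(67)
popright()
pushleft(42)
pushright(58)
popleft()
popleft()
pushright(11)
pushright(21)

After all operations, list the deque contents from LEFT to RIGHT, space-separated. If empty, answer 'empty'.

pushright(70): [70]
popleft(): []
pushleft(23): [23]
pushleft(70): [70, 23]
popright(): [70]
popleft(): []
pushleft(67): [67]
popright(): []
pushleft(42): [42]
pushright(58): [42, 58]
popleft(): [58]
popleft(): []
pushright(11): [11]
pushright(21): [11, 21]

Answer: 11 21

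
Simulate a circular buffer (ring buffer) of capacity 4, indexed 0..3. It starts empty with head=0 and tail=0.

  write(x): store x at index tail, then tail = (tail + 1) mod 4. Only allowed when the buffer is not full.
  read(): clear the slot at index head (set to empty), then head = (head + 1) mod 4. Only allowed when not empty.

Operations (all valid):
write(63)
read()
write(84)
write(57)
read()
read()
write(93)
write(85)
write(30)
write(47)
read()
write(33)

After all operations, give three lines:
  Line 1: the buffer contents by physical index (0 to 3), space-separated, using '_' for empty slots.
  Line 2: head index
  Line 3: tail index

Answer: 85 30 47 33
0
0

Derivation:
write(63): buf=[63 _ _ _], head=0, tail=1, size=1
read(): buf=[_ _ _ _], head=1, tail=1, size=0
write(84): buf=[_ 84 _ _], head=1, tail=2, size=1
write(57): buf=[_ 84 57 _], head=1, tail=3, size=2
read(): buf=[_ _ 57 _], head=2, tail=3, size=1
read(): buf=[_ _ _ _], head=3, tail=3, size=0
write(93): buf=[_ _ _ 93], head=3, tail=0, size=1
write(85): buf=[85 _ _ 93], head=3, tail=1, size=2
write(30): buf=[85 30 _ 93], head=3, tail=2, size=3
write(47): buf=[85 30 47 93], head=3, tail=3, size=4
read(): buf=[85 30 47 _], head=0, tail=3, size=3
write(33): buf=[85 30 47 33], head=0, tail=0, size=4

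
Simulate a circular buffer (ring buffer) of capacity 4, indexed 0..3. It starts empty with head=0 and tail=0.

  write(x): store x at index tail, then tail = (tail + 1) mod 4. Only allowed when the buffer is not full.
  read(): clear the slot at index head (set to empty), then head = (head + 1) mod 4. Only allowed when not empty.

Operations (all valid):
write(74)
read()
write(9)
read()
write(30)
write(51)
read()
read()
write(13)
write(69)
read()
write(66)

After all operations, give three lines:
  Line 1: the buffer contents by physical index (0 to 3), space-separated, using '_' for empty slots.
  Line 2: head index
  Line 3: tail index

write(74): buf=[74 _ _ _], head=0, tail=1, size=1
read(): buf=[_ _ _ _], head=1, tail=1, size=0
write(9): buf=[_ 9 _ _], head=1, tail=2, size=1
read(): buf=[_ _ _ _], head=2, tail=2, size=0
write(30): buf=[_ _ 30 _], head=2, tail=3, size=1
write(51): buf=[_ _ 30 51], head=2, tail=0, size=2
read(): buf=[_ _ _ 51], head=3, tail=0, size=1
read(): buf=[_ _ _ _], head=0, tail=0, size=0
write(13): buf=[13 _ _ _], head=0, tail=1, size=1
write(69): buf=[13 69 _ _], head=0, tail=2, size=2
read(): buf=[_ 69 _ _], head=1, tail=2, size=1
write(66): buf=[_ 69 66 _], head=1, tail=3, size=2

Answer: _ 69 66 _
1
3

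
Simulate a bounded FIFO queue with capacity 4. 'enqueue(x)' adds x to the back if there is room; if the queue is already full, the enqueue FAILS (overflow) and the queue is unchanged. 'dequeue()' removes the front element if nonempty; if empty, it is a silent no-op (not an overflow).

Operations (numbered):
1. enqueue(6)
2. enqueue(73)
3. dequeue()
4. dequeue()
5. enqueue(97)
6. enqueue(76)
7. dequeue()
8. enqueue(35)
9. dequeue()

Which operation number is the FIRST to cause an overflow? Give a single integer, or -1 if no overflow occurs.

1. enqueue(6): size=1
2. enqueue(73): size=2
3. dequeue(): size=1
4. dequeue(): size=0
5. enqueue(97): size=1
6. enqueue(76): size=2
7. dequeue(): size=1
8. enqueue(35): size=2
9. dequeue(): size=1

Answer: -1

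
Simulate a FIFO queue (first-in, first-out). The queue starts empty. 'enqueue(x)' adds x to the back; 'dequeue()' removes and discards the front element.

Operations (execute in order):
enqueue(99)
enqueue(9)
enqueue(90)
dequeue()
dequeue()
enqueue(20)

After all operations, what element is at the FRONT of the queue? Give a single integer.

Answer: 90

Derivation:
enqueue(99): queue = [99]
enqueue(9): queue = [99, 9]
enqueue(90): queue = [99, 9, 90]
dequeue(): queue = [9, 90]
dequeue(): queue = [90]
enqueue(20): queue = [90, 20]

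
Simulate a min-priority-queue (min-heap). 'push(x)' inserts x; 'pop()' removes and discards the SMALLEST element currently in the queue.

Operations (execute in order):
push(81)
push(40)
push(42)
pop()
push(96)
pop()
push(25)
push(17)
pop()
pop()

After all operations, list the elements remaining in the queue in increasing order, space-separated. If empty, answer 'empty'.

Answer: 81 96

Derivation:
push(81): heap contents = [81]
push(40): heap contents = [40, 81]
push(42): heap contents = [40, 42, 81]
pop() → 40: heap contents = [42, 81]
push(96): heap contents = [42, 81, 96]
pop() → 42: heap contents = [81, 96]
push(25): heap contents = [25, 81, 96]
push(17): heap contents = [17, 25, 81, 96]
pop() → 17: heap contents = [25, 81, 96]
pop() → 25: heap contents = [81, 96]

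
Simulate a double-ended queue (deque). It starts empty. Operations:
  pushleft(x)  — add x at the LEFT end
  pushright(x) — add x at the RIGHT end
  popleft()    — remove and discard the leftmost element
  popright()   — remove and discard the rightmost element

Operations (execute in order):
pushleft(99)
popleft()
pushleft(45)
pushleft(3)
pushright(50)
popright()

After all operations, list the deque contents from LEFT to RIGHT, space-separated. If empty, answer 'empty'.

Answer: 3 45

Derivation:
pushleft(99): [99]
popleft(): []
pushleft(45): [45]
pushleft(3): [3, 45]
pushright(50): [3, 45, 50]
popright(): [3, 45]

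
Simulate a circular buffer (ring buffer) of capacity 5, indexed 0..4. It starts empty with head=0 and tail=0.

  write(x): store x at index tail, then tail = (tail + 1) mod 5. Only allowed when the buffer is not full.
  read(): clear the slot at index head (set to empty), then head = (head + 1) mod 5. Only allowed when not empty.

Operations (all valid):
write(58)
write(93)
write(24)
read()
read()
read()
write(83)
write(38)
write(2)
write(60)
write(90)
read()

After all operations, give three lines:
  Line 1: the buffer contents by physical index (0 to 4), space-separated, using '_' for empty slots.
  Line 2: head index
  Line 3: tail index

Answer: 2 60 90 _ 38
4
3

Derivation:
write(58): buf=[58 _ _ _ _], head=0, tail=1, size=1
write(93): buf=[58 93 _ _ _], head=0, tail=2, size=2
write(24): buf=[58 93 24 _ _], head=0, tail=3, size=3
read(): buf=[_ 93 24 _ _], head=1, tail=3, size=2
read(): buf=[_ _ 24 _ _], head=2, tail=3, size=1
read(): buf=[_ _ _ _ _], head=3, tail=3, size=0
write(83): buf=[_ _ _ 83 _], head=3, tail=4, size=1
write(38): buf=[_ _ _ 83 38], head=3, tail=0, size=2
write(2): buf=[2 _ _ 83 38], head=3, tail=1, size=3
write(60): buf=[2 60 _ 83 38], head=3, tail=2, size=4
write(90): buf=[2 60 90 83 38], head=3, tail=3, size=5
read(): buf=[2 60 90 _ 38], head=4, tail=3, size=4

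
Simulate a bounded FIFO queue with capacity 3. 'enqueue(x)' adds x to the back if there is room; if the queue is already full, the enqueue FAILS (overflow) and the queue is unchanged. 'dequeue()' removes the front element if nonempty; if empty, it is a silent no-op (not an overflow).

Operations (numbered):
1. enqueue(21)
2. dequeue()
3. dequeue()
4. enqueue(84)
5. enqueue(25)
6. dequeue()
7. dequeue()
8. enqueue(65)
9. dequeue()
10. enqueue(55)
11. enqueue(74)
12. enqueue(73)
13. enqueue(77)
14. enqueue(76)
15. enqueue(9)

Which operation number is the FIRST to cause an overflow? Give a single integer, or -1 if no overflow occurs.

1. enqueue(21): size=1
2. dequeue(): size=0
3. dequeue(): empty, no-op, size=0
4. enqueue(84): size=1
5. enqueue(25): size=2
6. dequeue(): size=1
7. dequeue(): size=0
8. enqueue(65): size=1
9. dequeue(): size=0
10. enqueue(55): size=1
11. enqueue(74): size=2
12. enqueue(73): size=3
13. enqueue(77): size=3=cap → OVERFLOW (fail)
14. enqueue(76): size=3=cap → OVERFLOW (fail)
15. enqueue(9): size=3=cap → OVERFLOW (fail)

Answer: 13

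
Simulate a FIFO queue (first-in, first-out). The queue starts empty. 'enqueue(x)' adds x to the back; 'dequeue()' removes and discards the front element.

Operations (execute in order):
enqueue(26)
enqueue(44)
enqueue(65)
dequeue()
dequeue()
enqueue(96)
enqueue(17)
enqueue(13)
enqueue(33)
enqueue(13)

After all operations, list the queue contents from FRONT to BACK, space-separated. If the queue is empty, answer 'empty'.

Answer: 65 96 17 13 33 13

Derivation:
enqueue(26): [26]
enqueue(44): [26, 44]
enqueue(65): [26, 44, 65]
dequeue(): [44, 65]
dequeue(): [65]
enqueue(96): [65, 96]
enqueue(17): [65, 96, 17]
enqueue(13): [65, 96, 17, 13]
enqueue(33): [65, 96, 17, 13, 33]
enqueue(13): [65, 96, 17, 13, 33, 13]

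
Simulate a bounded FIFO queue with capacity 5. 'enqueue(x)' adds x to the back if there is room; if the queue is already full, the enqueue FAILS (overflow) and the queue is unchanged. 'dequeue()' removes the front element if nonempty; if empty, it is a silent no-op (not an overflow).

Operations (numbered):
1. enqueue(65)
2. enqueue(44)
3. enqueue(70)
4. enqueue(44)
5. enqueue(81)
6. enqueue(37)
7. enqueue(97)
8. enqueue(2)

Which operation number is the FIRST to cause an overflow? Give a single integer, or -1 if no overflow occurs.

1. enqueue(65): size=1
2. enqueue(44): size=2
3. enqueue(70): size=3
4. enqueue(44): size=4
5. enqueue(81): size=5
6. enqueue(37): size=5=cap → OVERFLOW (fail)
7. enqueue(97): size=5=cap → OVERFLOW (fail)
8. enqueue(2): size=5=cap → OVERFLOW (fail)

Answer: 6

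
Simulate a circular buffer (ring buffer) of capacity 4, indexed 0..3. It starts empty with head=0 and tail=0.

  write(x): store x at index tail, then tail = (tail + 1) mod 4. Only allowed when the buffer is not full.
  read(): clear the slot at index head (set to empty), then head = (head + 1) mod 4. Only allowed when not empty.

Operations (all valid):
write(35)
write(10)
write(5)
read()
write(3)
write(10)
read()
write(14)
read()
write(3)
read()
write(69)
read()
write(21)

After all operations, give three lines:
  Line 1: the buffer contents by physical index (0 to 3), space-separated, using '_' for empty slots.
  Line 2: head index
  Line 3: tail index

Answer: 21 14 3 69
1
1

Derivation:
write(35): buf=[35 _ _ _], head=0, tail=1, size=1
write(10): buf=[35 10 _ _], head=0, tail=2, size=2
write(5): buf=[35 10 5 _], head=0, tail=3, size=3
read(): buf=[_ 10 5 _], head=1, tail=3, size=2
write(3): buf=[_ 10 5 3], head=1, tail=0, size=3
write(10): buf=[10 10 5 3], head=1, tail=1, size=4
read(): buf=[10 _ 5 3], head=2, tail=1, size=3
write(14): buf=[10 14 5 3], head=2, tail=2, size=4
read(): buf=[10 14 _ 3], head=3, tail=2, size=3
write(3): buf=[10 14 3 3], head=3, tail=3, size=4
read(): buf=[10 14 3 _], head=0, tail=3, size=3
write(69): buf=[10 14 3 69], head=0, tail=0, size=4
read(): buf=[_ 14 3 69], head=1, tail=0, size=3
write(21): buf=[21 14 3 69], head=1, tail=1, size=4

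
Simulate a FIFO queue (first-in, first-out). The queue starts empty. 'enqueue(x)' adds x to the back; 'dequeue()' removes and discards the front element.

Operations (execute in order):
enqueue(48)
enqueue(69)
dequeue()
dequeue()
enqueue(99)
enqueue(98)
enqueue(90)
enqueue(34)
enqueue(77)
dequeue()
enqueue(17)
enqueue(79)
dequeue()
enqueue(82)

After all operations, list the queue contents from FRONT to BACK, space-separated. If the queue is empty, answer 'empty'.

enqueue(48): [48]
enqueue(69): [48, 69]
dequeue(): [69]
dequeue(): []
enqueue(99): [99]
enqueue(98): [99, 98]
enqueue(90): [99, 98, 90]
enqueue(34): [99, 98, 90, 34]
enqueue(77): [99, 98, 90, 34, 77]
dequeue(): [98, 90, 34, 77]
enqueue(17): [98, 90, 34, 77, 17]
enqueue(79): [98, 90, 34, 77, 17, 79]
dequeue(): [90, 34, 77, 17, 79]
enqueue(82): [90, 34, 77, 17, 79, 82]

Answer: 90 34 77 17 79 82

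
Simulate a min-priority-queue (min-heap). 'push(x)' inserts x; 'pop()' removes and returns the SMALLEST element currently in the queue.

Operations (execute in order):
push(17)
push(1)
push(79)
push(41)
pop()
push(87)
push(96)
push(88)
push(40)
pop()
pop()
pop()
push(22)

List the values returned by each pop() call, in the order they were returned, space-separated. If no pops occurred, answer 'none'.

push(17): heap contents = [17]
push(1): heap contents = [1, 17]
push(79): heap contents = [1, 17, 79]
push(41): heap contents = [1, 17, 41, 79]
pop() → 1: heap contents = [17, 41, 79]
push(87): heap contents = [17, 41, 79, 87]
push(96): heap contents = [17, 41, 79, 87, 96]
push(88): heap contents = [17, 41, 79, 87, 88, 96]
push(40): heap contents = [17, 40, 41, 79, 87, 88, 96]
pop() → 17: heap contents = [40, 41, 79, 87, 88, 96]
pop() → 40: heap contents = [41, 79, 87, 88, 96]
pop() → 41: heap contents = [79, 87, 88, 96]
push(22): heap contents = [22, 79, 87, 88, 96]

Answer: 1 17 40 41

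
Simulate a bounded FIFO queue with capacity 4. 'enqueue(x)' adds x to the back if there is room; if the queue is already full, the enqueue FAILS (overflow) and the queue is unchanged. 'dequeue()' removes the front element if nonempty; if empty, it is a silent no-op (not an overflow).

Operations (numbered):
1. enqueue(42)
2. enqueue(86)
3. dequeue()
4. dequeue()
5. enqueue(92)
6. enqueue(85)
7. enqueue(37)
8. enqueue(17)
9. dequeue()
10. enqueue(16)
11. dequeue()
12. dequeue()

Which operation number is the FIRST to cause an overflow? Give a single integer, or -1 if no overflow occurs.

1. enqueue(42): size=1
2. enqueue(86): size=2
3. dequeue(): size=1
4. dequeue(): size=0
5. enqueue(92): size=1
6. enqueue(85): size=2
7. enqueue(37): size=3
8. enqueue(17): size=4
9. dequeue(): size=3
10. enqueue(16): size=4
11. dequeue(): size=3
12. dequeue(): size=2

Answer: -1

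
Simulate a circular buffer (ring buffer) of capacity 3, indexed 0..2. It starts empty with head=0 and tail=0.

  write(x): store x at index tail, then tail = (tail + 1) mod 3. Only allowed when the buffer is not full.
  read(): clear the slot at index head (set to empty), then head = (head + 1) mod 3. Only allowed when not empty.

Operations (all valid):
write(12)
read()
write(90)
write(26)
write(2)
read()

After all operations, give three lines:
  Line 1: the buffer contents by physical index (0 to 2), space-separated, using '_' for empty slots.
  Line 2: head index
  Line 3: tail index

Answer: 2 _ 26
2
1

Derivation:
write(12): buf=[12 _ _], head=0, tail=1, size=1
read(): buf=[_ _ _], head=1, tail=1, size=0
write(90): buf=[_ 90 _], head=1, tail=2, size=1
write(26): buf=[_ 90 26], head=1, tail=0, size=2
write(2): buf=[2 90 26], head=1, tail=1, size=3
read(): buf=[2 _ 26], head=2, tail=1, size=2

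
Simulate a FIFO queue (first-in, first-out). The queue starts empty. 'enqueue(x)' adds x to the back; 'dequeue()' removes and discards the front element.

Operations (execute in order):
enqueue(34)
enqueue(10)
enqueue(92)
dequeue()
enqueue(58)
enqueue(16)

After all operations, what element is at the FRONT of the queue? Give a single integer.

enqueue(34): queue = [34]
enqueue(10): queue = [34, 10]
enqueue(92): queue = [34, 10, 92]
dequeue(): queue = [10, 92]
enqueue(58): queue = [10, 92, 58]
enqueue(16): queue = [10, 92, 58, 16]

Answer: 10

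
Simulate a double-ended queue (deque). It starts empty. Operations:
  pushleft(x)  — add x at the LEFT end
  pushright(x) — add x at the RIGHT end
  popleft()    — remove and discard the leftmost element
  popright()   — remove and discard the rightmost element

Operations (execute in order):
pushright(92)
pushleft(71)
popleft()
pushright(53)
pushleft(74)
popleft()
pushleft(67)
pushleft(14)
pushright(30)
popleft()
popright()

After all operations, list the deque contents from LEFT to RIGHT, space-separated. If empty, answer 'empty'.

Answer: 67 92 53

Derivation:
pushright(92): [92]
pushleft(71): [71, 92]
popleft(): [92]
pushright(53): [92, 53]
pushleft(74): [74, 92, 53]
popleft(): [92, 53]
pushleft(67): [67, 92, 53]
pushleft(14): [14, 67, 92, 53]
pushright(30): [14, 67, 92, 53, 30]
popleft(): [67, 92, 53, 30]
popright(): [67, 92, 53]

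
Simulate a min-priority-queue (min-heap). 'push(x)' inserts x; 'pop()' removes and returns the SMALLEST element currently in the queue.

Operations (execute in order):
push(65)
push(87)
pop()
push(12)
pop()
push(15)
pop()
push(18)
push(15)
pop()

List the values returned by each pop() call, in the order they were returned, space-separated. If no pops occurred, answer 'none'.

push(65): heap contents = [65]
push(87): heap contents = [65, 87]
pop() → 65: heap contents = [87]
push(12): heap contents = [12, 87]
pop() → 12: heap contents = [87]
push(15): heap contents = [15, 87]
pop() → 15: heap contents = [87]
push(18): heap contents = [18, 87]
push(15): heap contents = [15, 18, 87]
pop() → 15: heap contents = [18, 87]

Answer: 65 12 15 15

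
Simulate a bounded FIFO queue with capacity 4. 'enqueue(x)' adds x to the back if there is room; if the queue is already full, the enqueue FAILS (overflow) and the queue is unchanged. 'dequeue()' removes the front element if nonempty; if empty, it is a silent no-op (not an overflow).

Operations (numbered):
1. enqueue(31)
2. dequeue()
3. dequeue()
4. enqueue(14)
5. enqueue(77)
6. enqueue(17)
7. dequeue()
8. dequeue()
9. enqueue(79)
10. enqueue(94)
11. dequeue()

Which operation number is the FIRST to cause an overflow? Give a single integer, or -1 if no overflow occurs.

1. enqueue(31): size=1
2. dequeue(): size=0
3. dequeue(): empty, no-op, size=0
4. enqueue(14): size=1
5. enqueue(77): size=2
6. enqueue(17): size=3
7. dequeue(): size=2
8. dequeue(): size=1
9. enqueue(79): size=2
10. enqueue(94): size=3
11. dequeue(): size=2

Answer: -1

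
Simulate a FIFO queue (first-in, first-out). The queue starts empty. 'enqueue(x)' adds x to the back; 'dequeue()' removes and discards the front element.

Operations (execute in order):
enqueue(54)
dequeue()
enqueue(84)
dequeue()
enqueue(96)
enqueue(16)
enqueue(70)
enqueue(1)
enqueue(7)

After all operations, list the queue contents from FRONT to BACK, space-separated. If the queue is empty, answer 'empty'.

Answer: 96 16 70 1 7

Derivation:
enqueue(54): [54]
dequeue(): []
enqueue(84): [84]
dequeue(): []
enqueue(96): [96]
enqueue(16): [96, 16]
enqueue(70): [96, 16, 70]
enqueue(1): [96, 16, 70, 1]
enqueue(7): [96, 16, 70, 1, 7]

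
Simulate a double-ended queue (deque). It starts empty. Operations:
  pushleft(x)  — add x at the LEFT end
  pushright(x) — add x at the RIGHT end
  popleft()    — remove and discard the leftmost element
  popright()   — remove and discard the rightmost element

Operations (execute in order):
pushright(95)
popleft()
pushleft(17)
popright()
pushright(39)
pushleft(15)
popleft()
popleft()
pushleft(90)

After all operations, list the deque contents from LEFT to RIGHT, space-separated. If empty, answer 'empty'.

Answer: 90

Derivation:
pushright(95): [95]
popleft(): []
pushleft(17): [17]
popright(): []
pushright(39): [39]
pushleft(15): [15, 39]
popleft(): [39]
popleft(): []
pushleft(90): [90]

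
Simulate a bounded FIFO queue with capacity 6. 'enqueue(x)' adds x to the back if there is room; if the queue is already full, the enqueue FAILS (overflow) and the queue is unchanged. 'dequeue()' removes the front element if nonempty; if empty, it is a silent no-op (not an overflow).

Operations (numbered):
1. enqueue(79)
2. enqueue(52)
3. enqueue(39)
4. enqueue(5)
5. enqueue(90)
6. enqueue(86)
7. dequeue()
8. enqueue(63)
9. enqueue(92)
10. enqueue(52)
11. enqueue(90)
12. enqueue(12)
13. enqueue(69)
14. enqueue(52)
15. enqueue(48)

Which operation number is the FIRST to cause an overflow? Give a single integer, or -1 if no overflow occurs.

Answer: 9

Derivation:
1. enqueue(79): size=1
2. enqueue(52): size=2
3. enqueue(39): size=3
4. enqueue(5): size=4
5. enqueue(90): size=5
6. enqueue(86): size=6
7. dequeue(): size=5
8. enqueue(63): size=6
9. enqueue(92): size=6=cap → OVERFLOW (fail)
10. enqueue(52): size=6=cap → OVERFLOW (fail)
11. enqueue(90): size=6=cap → OVERFLOW (fail)
12. enqueue(12): size=6=cap → OVERFLOW (fail)
13. enqueue(69): size=6=cap → OVERFLOW (fail)
14. enqueue(52): size=6=cap → OVERFLOW (fail)
15. enqueue(48): size=6=cap → OVERFLOW (fail)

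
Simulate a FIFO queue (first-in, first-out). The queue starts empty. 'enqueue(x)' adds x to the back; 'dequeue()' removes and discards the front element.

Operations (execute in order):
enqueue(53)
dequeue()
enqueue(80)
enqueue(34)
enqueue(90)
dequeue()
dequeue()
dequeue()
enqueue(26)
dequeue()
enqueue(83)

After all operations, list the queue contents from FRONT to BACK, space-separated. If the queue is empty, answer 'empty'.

enqueue(53): [53]
dequeue(): []
enqueue(80): [80]
enqueue(34): [80, 34]
enqueue(90): [80, 34, 90]
dequeue(): [34, 90]
dequeue(): [90]
dequeue(): []
enqueue(26): [26]
dequeue(): []
enqueue(83): [83]

Answer: 83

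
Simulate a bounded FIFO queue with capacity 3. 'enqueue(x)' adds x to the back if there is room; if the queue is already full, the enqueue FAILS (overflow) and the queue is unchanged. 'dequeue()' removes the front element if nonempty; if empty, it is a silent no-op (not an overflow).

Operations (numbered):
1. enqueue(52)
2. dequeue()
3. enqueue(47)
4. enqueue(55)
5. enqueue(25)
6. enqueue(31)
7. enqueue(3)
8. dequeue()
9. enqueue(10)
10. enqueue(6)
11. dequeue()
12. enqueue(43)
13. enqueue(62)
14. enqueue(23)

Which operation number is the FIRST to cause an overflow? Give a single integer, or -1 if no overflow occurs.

Answer: 6

Derivation:
1. enqueue(52): size=1
2. dequeue(): size=0
3. enqueue(47): size=1
4. enqueue(55): size=2
5. enqueue(25): size=3
6. enqueue(31): size=3=cap → OVERFLOW (fail)
7. enqueue(3): size=3=cap → OVERFLOW (fail)
8. dequeue(): size=2
9. enqueue(10): size=3
10. enqueue(6): size=3=cap → OVERFLOW (fail)
11. dequeue(): size=2
12. enqueue(43): size=3
13. enqueue(62): size=3=cap → OVERFLOW (fail)
14. enqueue(23): size=3=cap → OVERFLOW (fail)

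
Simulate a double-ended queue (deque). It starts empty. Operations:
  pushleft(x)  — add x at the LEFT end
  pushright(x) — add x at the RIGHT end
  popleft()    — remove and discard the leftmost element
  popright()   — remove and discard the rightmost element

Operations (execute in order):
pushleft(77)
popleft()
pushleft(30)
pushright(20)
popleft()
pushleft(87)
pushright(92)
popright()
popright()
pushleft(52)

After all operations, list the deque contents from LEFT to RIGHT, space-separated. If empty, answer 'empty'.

pushleft(77): [77]
popleft(): []
pushleft(30): [30]
pushright(20): [30, 20]
popleft(): [20]
pushleft(87): [87, 20]
pushright(92): [87, 20, 92]
popright(): [87, 20]
popright(): [87]
pushleft(52): [52, 87]

Answer: 52 87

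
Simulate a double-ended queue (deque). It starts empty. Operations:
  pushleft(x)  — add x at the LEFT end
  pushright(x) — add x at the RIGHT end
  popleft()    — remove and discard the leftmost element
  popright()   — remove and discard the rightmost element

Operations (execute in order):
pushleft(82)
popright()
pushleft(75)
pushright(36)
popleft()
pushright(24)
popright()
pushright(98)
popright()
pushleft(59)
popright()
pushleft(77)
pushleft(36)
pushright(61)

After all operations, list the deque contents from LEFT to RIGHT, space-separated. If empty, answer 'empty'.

pushleft(82): [82]
popright(): []
pushleft(75): [75]
pushright(36): [75, 36]
popleft(): [36]
pushright(24): [36, 24]
popright(): [36]
pushright(98): [36, 98]
popright(): [36]
pushleft(59): [59, 36]
popright(): [59]
pushleft(77): [77, 59]
pushleft(36): [36, 77, 59]
pushright(61): [36, 77, 59, 61]

Answer: 36 77 59 61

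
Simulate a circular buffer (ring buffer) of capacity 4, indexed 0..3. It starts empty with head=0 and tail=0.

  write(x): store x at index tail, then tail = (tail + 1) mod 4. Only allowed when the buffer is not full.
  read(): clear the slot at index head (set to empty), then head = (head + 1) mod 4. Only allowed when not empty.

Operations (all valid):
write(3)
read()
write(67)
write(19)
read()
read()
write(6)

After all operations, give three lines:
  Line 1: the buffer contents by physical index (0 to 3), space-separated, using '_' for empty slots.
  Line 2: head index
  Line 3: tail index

write(3): buf=[3 _ _ _], head=0, tail=1, size=1
read(): buf=[_ _ _ _], head=1, tail=1, size=0
write(67): buf=[_ 67 _ _], head=1, tail=2, size=1
write(19): buf=[_ 67 19 _], head=1, tail=3, size=2
read(): buf=[_ _ 19 _], head=2, tail=3, size=1
read(): buf=[_ _ _ _], head=3, tail=3, size=0
write(6): buf=[_ _ _ 6], head=3, tail=0, size=1

Answer: _ _ _ 6
3
0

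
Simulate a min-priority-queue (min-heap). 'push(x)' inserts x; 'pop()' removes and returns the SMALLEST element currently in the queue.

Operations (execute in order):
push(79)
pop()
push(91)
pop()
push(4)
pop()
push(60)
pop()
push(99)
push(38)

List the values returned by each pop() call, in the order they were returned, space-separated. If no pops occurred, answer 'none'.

push(79): heap contents = [79]
pop() → 79: heap contents = []
push(91): heap contents = [91]
pop() → 91: heap contents = []
push(4): heap contents = [4]
pop() → 4: heap contents = []
push(60): heap contents = [60]
pop() → 60: heap contents = []
push(99): heap contents = [99]
push(38): heap contents = [38, 99]

Answer: 79 91 4 60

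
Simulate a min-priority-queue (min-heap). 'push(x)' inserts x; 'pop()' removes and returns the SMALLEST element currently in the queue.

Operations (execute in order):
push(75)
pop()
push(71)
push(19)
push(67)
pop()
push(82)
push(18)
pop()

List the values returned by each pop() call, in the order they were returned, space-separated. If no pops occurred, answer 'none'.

Answer: 75 19 18

Derivation:
push(75): heap contents = [75]
pop() → 75: heap contents = []
push(71): heap contents = [71]
push(19): heap contents = [19, 71]
push(67): heap contents = [19, 67, 71]
pop() → 19: heap contents = [67, 71]
push(82): heap contents = [67, 71, 82]
push(18): heap contents = [18, 67, 71, 82]
pop() → 18: heap contents = [67, 71, 82]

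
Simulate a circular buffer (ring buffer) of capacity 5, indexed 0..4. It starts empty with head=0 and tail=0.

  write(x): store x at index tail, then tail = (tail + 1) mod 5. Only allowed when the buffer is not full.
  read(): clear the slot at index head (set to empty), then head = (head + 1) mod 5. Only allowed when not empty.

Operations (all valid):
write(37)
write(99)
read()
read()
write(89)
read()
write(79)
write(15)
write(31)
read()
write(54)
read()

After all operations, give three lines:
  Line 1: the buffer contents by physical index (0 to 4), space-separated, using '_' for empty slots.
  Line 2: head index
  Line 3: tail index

Answer: 31 54 _ _ _
0
2

Derivation:
write(37): buf=[37 _ _ _ _], head=0, tail=1, size=1
write(99): buf=[37 99 _ _ _], head=0, tail=2, size=2
read(): buf=[_ 99 _ _ _], head=1, tail=2, size=1
read(): buf=[_ _ _ _ _], head=2, tail=2, size=0
write(89): buf=[_ _ 89 _ _], head=2, tail=3, size=1
read(): buf=[_ _ _ _ _], head=3, tail=3, size=0
write(79): buf=[_ _ _ 79 _], head=3, tail=4, size=1
write(15): buf=[_ _ _ 79 15], head=3, tail=0, size=2
write(31): buf=[31 _ _ 79 15], head=3, tail=1, size=3
read(): buf=[31 _ _ _ 15], head=4, tail=1, size=2
write(54): buf=[31 54 _ _ 15], head=4, tail=2, size=3
read(): buf=[31 54 _ _ _], head=0, tail=2, size=2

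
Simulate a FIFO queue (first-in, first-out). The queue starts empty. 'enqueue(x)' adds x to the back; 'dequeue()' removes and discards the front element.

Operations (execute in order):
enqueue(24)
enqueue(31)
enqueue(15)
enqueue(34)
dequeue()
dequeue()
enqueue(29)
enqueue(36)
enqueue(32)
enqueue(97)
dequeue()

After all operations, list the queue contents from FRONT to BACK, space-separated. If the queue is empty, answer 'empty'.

enqueue(24): [24]
enqueue(31): [24, 31]
enqueue(15): [24, 31, 15]
enqueue(34): [24, 31, 15, 34]
dequeue(): [31, 15, 34]
dequeue(): [15, 34]
enqueue(29): [15, 34, 29]
enqueue(36): [15, 34, 29, 36]
enqueue(32): [15, 34, 29, 36, 32]
enqueue(97): [15, 34, 29, 36, 32, 97]
dequeue(): [34, 29, 36, 32, 97]

Answer: 34 29 36 32 97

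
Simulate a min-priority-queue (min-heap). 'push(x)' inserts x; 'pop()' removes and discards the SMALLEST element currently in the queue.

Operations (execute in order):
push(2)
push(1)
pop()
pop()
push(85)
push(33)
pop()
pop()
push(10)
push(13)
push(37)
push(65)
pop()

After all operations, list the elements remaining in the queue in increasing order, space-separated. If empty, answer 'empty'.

push(2): heap contents = [2]
push(1): heap contents = [1, 2]
pop() → 1: heap contents = [2]
pop() → 2: heap contents = []
push(85): heap contents = [85]
push(33): heap contents = [33, 85]
pop() → 33: heap contents = [85]
pop() → 85: heap contents = []
push(10): heap contents = [10]
push(13): heap contents = [10, 13]
push(37): heap contents = [10, 13, 37]
push(65): heap contents = [10, 13, 37, 65]
pop() → 10: heap contents = [13, 37, 65]

Answer: 13 37 65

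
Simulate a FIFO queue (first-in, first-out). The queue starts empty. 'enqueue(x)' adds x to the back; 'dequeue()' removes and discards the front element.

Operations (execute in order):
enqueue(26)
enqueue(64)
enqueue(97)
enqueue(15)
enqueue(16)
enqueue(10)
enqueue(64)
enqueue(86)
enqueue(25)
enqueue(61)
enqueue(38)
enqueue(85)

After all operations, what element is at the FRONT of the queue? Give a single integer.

Answer: 26

Derivation:
enqueue(26): queue = [26]
enqueue(64): queue = [26, 64]
enqueue(97): queue = [26, 64, 97]
enqueue(15): queue = [26, 64, 97, 15]
enqueue(16): queue = [26, 64, 97, 15, 16]
enqueue(10): queue = [26, 64, 97, 15, 16, 10]
enqueue(64): queue = [26, 64, 97, 15, 16, 10, 64]
enqueue(86): queue = [26, 64, 97, 15, 16, 10, 64, 86]
enqueue(25): queue = [26, 64, 97, 15, 16, 10, 64, 86, 25]
enqueue(61): queue = [26, 64, 97, 15, 16, 10, 64, 86, 25, 61]
enqueue(38): queue = [26, 64, 97, 15, 16, 10, 64, 86, 25, 61, 38]
enqueue(85): queue = [26, 64, 97, 15, 16, 10, 64, 86, 25, 61, 38, 85]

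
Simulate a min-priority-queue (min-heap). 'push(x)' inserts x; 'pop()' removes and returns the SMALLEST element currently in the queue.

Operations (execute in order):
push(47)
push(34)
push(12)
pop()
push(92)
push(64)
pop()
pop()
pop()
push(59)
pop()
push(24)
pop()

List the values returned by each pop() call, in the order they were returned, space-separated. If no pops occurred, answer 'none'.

Answer: 12 34 47 64 59 24

Derivation:
push(47): heap contents = [47]
push(34): heap contents = [34, 47]
push(12): heap contents = [12, 34, 47]
pop() → 12: heap contents = [34, 47]
push(92): heap contents = [34, 47, 92]
push(64): heap contents = [34, 47, 64, 92]
pop() → 34: heap contents = [47, 64, 92]
pop() → 47: heap contents = [64, 92]
pop() → 64: heap contents = [92]
push(59): heap contents = [59, 92]
pop() → 59: heap contents = [92]
push(24): heap contents = [24, 92]
pop() → 24: heap contents = [92]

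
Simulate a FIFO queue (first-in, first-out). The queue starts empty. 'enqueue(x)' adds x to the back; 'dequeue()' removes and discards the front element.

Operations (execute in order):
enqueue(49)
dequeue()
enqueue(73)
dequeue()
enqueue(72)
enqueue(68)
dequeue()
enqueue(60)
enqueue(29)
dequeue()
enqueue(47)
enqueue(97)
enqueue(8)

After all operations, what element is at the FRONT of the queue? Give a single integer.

enqueue(49): queue = [49]
dequeue(): queue = []
enqueue(73): queue = [73]
dequeue(): queue = []
enqueue(72): queue = [72]
enqueue(68): queue = [72, 68]
dequeue(): queue = [68]
enqueue(60): queue = [68, 60]
enqueue(29): queue = [68, 60, 29]
dequeue(): queue = [60, 29]
enqueue(47): queue = [60, 29, 47]
enqueue(97): queue = [60, 29, 47, 97]
enqueue(8): queue = [60, 29, 47, 97, 8]

Answer: 60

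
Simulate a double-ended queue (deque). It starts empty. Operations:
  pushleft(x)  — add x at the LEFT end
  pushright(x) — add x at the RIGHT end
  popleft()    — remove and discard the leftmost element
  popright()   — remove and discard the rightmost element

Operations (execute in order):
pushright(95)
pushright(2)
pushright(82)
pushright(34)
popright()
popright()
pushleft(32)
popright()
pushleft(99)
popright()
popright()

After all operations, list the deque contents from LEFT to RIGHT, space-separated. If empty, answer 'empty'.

pushright(95): [95]
pushright(2): [95, 2]
pushright(82): [95, 2, 82]
pushright(34): [95, 2, 82, 34]
popright(): [95, 2, 82]
popright(): [95, 2]
pushleft(32): [32, 95, 2]
popright(): [32, 95]
pushleft(99): [99, 32, 95]
popright(): [99, 32]
popright(): [99]

Answer: 99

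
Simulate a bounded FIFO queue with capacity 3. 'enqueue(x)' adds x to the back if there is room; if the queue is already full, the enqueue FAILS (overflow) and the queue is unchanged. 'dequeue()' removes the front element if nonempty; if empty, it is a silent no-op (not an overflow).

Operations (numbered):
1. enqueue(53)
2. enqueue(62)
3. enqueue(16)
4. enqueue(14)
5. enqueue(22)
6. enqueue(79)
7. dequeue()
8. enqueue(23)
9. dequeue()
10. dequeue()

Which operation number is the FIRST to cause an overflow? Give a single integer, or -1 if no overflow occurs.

Answer: 4

Derivation:
1. enqueue(53): size=1
2. enqueue(62): size=2
3. enqueue(16): size=3
4. enqueue(14): size=3=cap → OVERFLOW (fail)
5. enqueue(22): size=3=cap → OVERFLOW (fail)
6. enqueue(79): size=3=cap → OVERFLOW (fail)
7. dequeue(): size=2
8. enqueue(23): size=3
9. dequeue(): size=2
10. dequeue(): size=1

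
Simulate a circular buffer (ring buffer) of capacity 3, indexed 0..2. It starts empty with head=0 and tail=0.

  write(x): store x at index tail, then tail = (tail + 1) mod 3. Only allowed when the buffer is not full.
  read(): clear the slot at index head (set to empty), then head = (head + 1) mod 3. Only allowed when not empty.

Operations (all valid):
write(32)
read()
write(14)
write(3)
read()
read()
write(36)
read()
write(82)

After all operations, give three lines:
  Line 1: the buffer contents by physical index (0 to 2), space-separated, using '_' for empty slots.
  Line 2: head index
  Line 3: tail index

Answer: _ 82 _
1
2

Derivation:
write(32): buf=[32 _ _], head=0, tail=1, size=1
read(): buf=[_ _ _], head=1, tail=1, size=0
write(14): buf=[_ 14 _], head=1, tail=2, size=1
write(3): buf=[_ 14 3], head=1, tail=0, size=2
read(): buf=[_ _ 3], head=2, tail=0, size=1
read(): buf=[_ _ _], head=0, tail=0, size=0
write(36): buf=[36 _ _], head=0, tail=1, size=1
read(): buf=[_ _ _], head=1, tail=1, size=0
write(82): buf=[_ 82 _], head=1, tail=2, size=1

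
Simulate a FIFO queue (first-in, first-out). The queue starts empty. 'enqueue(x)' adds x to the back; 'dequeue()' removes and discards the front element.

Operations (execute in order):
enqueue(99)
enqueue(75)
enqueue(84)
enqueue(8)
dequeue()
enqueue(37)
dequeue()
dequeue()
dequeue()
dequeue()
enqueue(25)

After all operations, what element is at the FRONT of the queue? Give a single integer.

Answer: 25

Derivation:
enqueue(99): queue = [99]
enqueue(75): queue = [99, 75]
enqueue(84): queue = [99, 75, 84]
enqueue(8): queue = [99, 75, 84, 8]
dequeue(): queue = [75, 84, 8]
enqueue(37): queue = [75, 84, 8, 37]
dequeue(): queue = [84, 8, 37]
dequeue(): queue = [8, 37]
dequeue(): queue = [37]
dequeue(): queue = []
enqueue(25): queue = [25]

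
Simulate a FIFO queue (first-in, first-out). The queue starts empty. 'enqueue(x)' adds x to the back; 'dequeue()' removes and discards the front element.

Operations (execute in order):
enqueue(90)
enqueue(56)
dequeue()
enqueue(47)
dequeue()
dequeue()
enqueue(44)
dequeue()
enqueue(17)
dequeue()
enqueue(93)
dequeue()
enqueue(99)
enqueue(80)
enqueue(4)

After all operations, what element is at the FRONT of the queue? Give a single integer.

Answer: 99

Derivation:
enqueue(90): queue = [90]
enqueue(56): queue = [90, 56]
dequeue(): queue = [56]
enqueue(47): queue = [56, 47]
dequeue(): queue = [47]
dequeue(): queue = []
enqueue(44): queue = [44]
dequeue(): queue = []
enqueue(17): queue = [17]
dequeue(): queue = []
enqueue(93): queue = [93]
dequeue(): queue = []
enqueue(99): queue = [99]
enqueue(80): queue = [99, 80]
enqueue(4): queue = [99, 80, 4]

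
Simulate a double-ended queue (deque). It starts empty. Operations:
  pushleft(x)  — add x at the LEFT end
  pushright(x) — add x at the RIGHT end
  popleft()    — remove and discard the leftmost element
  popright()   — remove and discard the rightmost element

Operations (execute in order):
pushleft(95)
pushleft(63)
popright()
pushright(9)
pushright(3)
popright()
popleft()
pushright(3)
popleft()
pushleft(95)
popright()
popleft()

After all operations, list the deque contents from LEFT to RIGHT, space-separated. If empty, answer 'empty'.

pushleft(95): [95]
pushleft(63): [63, 95]
popright(): [63]
pushright(9): [63, 9]
pushright(3): [63, 9, 3]
popright(): [63, 9]
popleft(): [9]
pushright(3): [9, 3]
popleft(): [3]
pushleft(95): [95, 3]
popright(): [95]
popleft(): []

Answer: empty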